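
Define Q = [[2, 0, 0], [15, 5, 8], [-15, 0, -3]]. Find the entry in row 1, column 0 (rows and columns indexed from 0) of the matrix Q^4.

Characteristic polynomial: s^3 - 4s^2 - 11s + 30 = (s - 5)(s - 2)(s + 3), so the eigenvalues are -3, 2, 5.
s=2: eigenvector (1, 3, -3).
s=5: eigenvector (0, 1, 0).
s=-3: eigenvector (0, -1, 1).
P = [[1, 0, 0], [3, 1, -1], [-3, 0, 1]], D = diag(2, 5, -3), P⁻¹ = [[1, 0, 0], [0, 1, 1], [3, 0, 1]].
Q⁴ = P·diag(16, 625, 81)·P⁻¹ = [[16, 0, 0], [-195, 625, 544], [195, 0, 81]].
The requested entry is -195.

-195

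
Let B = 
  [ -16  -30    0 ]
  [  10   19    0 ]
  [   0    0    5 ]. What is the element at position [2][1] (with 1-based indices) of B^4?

Characteristic polynomial: λ^3 - 8λ^2 + 11λ + 20 = (λ - 5)(λ - 4)(λ + 1), so the eigenvalues are -1, 4, 5.
λ=4: eigenvector (-3, 2, 0).
λ=-1: eigenvector (-2, 1, 0).
λ=5: eigenvector (0, 0, 1).
P = [[-3, -2, 0], [2, 1, 0], [0, 0, 1]], D = diag(4, -1, 5), P⁻¹ = [[1, 2, 0], [-2, -3, 0], [0, 0, 1]].
B⁴ = P·diag(256, 1, 625)·P⁻¹ = [[-764, -1530, 0], [510, 1021, 0], [0, 0, 625]].
The requested entry is 510.

510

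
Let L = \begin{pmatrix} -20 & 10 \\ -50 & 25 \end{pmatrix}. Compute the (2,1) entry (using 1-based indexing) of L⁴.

Characteristic polynomial: μ^2 - 5μ = μ(μ - 5), so the eigenvalues are 0, 5.
μ=0: eigenvector (1, 2).
μ=5: eigenvector (2, 5).
P = [[1, 2], [2, 5]], D = diag(0, 5), P⁻¹ = [[5, -2], [-2, 1]].
L⁴ = P·diag(0, 625)·P⁻¹ = [[-2500, 1250], [-6250, 3125]].
The requested entry is -6250.

-6250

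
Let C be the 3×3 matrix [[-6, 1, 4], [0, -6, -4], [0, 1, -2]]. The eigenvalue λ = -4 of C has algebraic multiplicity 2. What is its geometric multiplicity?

1

C + 4I = [[-2, 1, 4], [0, -2, -4], [0, 1, 2]].
This matrix has rank 2, so its null space has dimension 3 − 2 = 1.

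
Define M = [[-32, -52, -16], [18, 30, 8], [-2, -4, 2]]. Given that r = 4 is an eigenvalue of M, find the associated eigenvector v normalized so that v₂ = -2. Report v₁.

2

M − 4I = [[-36, -52, -16], [18, 26, 8], [-2, -4, -2]].
Solving (M − 4I)v = 0 gives the eigenspace spanned by (2, -2, 2).
With v₂ = -2, v = (2, -2, 2), so v₁ = 2.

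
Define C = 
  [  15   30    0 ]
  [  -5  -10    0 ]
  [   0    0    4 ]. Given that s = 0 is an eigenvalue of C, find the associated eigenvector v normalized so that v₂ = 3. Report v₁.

-6

C = [[15, 30, 0], [-5, -10, 0], [0, 0, 4]].
Solving (C)v = 0 gives the eigenspace spanned by (-6, 3, 0).
With v₂ = 3, v = (-6, 3, 0), so v₁ = -6.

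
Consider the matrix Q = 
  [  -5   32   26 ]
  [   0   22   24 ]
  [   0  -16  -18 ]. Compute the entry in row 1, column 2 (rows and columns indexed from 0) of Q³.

672

Characteristic polynomial: t^3 + t^2 - 32t - 60 = (t - 6)(t + 2)(t + 5), so the eigenvalues are -5, -2, 6.
t=-5: eigenvector (1, 0, 0).
t=6: eigenvector (4, 3, -2).
t=-2: eigenvector (-2, -1, 1).
P = [[1, 4, -2], [0, 3, -1], [0, -2, 1]], D = diag(-5, 6, -2), P⁻¹ = [[1, 0, 2], [0, 1, 1], [0, 2, 3]].
Q³ = P·diag(-125, 216, -8)·P⁻¹ = [[-125, 896, 662], [0, 664, 672], [0, -448, -456]].
The requested entry is 672.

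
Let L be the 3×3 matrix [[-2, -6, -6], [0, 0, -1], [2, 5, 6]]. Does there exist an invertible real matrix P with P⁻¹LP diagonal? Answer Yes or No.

Characteristic polynomial: p(λ) = λ^3 - 4λ^2 + 5λ - 2 = (λ - 2)(λ - 1)^2.
λ = 1 has algebraic multiplicity 2; rank(L − 1I) = 2, so geometric multiplicity = 1.
Geometric multiplicity < algebraic multiplicity, so L is not diagonalizable.

No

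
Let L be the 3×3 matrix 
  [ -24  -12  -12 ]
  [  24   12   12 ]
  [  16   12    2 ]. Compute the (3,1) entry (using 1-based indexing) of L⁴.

Characteristic polynomial: t^3 + 10t^2 + 24t = t(t + 4)(t + 6), so the eigenvalues are -6, -4, 0.
t=0: eigenvector (-5, 6, 4).
t=-6: eigenvector (-2, 2, 1).
t=-4: eigenvector (3, -3, -2).
P = [[-5, -2, 3], [6, 2, -3], [4, 1, -2]], D = diag(0, -6, -4), P⁻¹ = [[1, 1, 0], [0, 2, -3], [2, 3, -2]].
L⁴ = P·diag(0, 1296, 256)·P⁻¹ = [[1536, -2880, 6240], [-1536, 2880, -6240], [-1024, 1056, -2864]].
The requested entry is -1024.

-1024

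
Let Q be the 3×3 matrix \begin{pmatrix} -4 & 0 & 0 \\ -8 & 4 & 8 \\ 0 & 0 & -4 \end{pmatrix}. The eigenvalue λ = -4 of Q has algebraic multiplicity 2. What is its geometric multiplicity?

2

Q + 4I = [[0, 0, 0], [-8, 8, 8], [0, 0, 0]].
This matrix has rank 1, so its null space has dimension 3 − 1 = 2.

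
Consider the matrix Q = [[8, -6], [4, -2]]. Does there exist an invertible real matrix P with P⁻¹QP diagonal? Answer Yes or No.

Characteristic polynomial: p(μ) = μ^2 - 6μ + 8 = (μ - 4)(μ - 2).
All 2 eigenvalues are distinct, so Q is diagonalizable.

Yes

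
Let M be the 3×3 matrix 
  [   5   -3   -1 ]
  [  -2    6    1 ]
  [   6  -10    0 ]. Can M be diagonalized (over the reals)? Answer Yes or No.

No

Characteristic polynomial: p(r) = r^3 - 11r^2 + 40r - 48 = (r - 4)^2(r - 3).
r = 4 has algebraic multiplicity 2; rank(M − 4I) = 2, so geometric multiplicity = 1.
Geometric multiplicity < algebraic multiplicity, so M is not diagonalizable.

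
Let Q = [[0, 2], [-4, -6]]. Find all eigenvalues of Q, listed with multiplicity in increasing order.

Characteristic polynomial: p(λ) = λ^2 + 6λ + 8 = (λ + 2)(λ + 4).
Roots (with multiplicity): -4, -2.

-4, -2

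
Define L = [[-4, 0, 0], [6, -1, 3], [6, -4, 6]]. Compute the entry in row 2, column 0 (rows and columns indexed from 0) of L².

-12

Characteristic polynomial: t^3 - t^2 - 14t + 24 = (t - 3)(t - 2)(t + 4), so the eigenvalues are -4, 2, 3.
t=-4: eigenvector (1, -1, -1).
t=3: eigenvector (0, -3, -4).
t=2: eigenvector (0, 1, 1).
P = [[1, 0, 0], [-1, -3, 1], [-1, -4, 1]], D = diag(-4, 3, 2), P⁻¹ = [[1, 0, 0], [0, 1, -1], [1, 4, -3]].
L² = P·diag(16, 9, 4)·P⁻¹ = [[16, 0, 0], [-12, -11, 15], [-12, -20, 24]].
The requested entry is -12.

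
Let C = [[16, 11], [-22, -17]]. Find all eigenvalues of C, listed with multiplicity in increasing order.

Characteristic polynomial: p(r) = r^2 + r - 30 = (r - 5)(r + 6).
Roots (with multiplicity): -6, 5.

-6, 5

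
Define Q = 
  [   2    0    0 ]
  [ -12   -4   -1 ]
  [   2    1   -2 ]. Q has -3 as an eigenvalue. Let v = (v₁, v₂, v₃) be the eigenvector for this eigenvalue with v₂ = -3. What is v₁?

0

Q + 3I = [[5, 0, 0], [-12, -1, -1], [2, 1, 1]].
Solving (Q + 3I)v = 0 gives the eigenspace spanned by (0, -3, 3).
With v₂ = -3, v = (0, -3, 3), so v₁ = 0.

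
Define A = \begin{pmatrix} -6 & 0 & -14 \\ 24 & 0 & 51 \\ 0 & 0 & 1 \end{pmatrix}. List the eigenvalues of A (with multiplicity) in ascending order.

Characteristic polynomial: p(μ) = μ^3 + 5μ^2 - 6μ = μ(μ - 1)(μ + 6).
Roots (with multiplicity): -6, 0, 1.

-6, 0, 1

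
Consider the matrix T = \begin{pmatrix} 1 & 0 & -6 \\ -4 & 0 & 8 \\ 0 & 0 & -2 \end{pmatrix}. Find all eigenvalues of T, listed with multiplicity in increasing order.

Characteristic polynomial: p(s) = s^3 + s^2 - 2s = s(s - 1)(s + 2).
Roots (with multiplicity): -2, 0, 1.

-2, 0, 1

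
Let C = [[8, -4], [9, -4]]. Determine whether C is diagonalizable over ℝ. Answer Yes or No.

Characteristic polynomial: p(μ) = μ^2 - 4μ + 4 = (μ - 2)^2.
μ = 2 has algebraic multiplicity 2; rank(C − 2I) = 1, so geometric multiplicity = 1.
Geometric multiplicity < algebraic multiplicity, so C is not diagonalizable.

No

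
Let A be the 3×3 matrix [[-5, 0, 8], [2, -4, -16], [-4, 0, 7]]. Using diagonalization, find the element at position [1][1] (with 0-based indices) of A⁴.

Characteristic polynomial: s^3 + 2s^2 - 11s - 12 = (s - 3)(s + 1)(s + 4), so the eigenvalues are -4, -1, 3.
s=3: eigenvector (-1, 2, -1).
s=-4: eigenvector (0, 1, 0).
s=-1: eigenvector (2, -4, 1).
P = [[-1, 0, 2], [2, 1, -4], [-1, 0, 1]], D = diag(3, -4, -1), P⁻¹ = [[1, 0, -2], [2, 1, 0], [1, 0, -1]].
A⁴ = P·diag(81, 256, 1)·P⁻¹ = [[-79, 0, 160], [670, 256, -320], [-80, 0, 161]].
The requested entry is 256.

256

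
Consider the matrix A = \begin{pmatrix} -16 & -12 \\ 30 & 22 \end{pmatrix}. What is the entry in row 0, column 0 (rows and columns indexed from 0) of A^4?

Characteristic polynomial: λ^2 - 6λ + 8 = (λ - 4)(λ - 2), so the eigenvalues are 2, 4.
λ=4: eigenvector (-3, 5).
λ=2: eigenvector (-2, 3).
P = [[-3, -2], [5, 3]], D = diag(4, 2), P⁻¹ = [[3, 2], [-5, -3]].
A⁴ = P·diag(256, 16)·P⁻¹ = [[-2144, -1440], [3600, 2416]].
The requested entry is -2144.

-2144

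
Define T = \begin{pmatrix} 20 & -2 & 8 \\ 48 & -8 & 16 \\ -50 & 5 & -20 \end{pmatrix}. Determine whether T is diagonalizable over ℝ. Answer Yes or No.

No

Characteristic polynomial: p(r) = r^3 + 8r^2 + 16r = r(r + 4)^2.
r = -4 has algebraic multiplicity 2; rank(T + 4I) = 2, so geometric multiplicity = 1.
Geometric multiplicity < algebraic multiplicity, so T is not diagonalizable.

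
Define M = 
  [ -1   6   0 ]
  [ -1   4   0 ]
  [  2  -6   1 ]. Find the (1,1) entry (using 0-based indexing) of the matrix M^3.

22

Characteristic polynomial: λ^3 - 4λ^2 + 5λ - 2 = (λ - 2)(λ - 1)^2, so the eigenvalues are 1, 1, 2.
λ=1: eigenvector (3, 1, 1).
λ=1: eigenvector (0, 0, 1).
λ=2: eigenvector (2, 1, -2).
P = [[3, 0, 2], [1, 0, 1], [1, 1, -2]], D = diag(1, 1, 2), P⁻¹ = [[1, -2, 0], [-3, 8, 1], [-1, 3, 0]].
M³ = P·diag(1, 1, 8)·P⁻¹ = [[-13, 42, 0], [-7, 22, 0], [14, -42, 1]].
The requested entry is 22.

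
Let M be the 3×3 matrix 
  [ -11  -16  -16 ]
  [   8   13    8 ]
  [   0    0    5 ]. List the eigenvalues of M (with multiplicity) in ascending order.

-3, 5, 5

Characteristic polynomial: p(r) = r^3 - 7r^2 - 5r + 75 = (r - 5)^2(r + 3).
Roots (with multiplicity): -3, 5, 5.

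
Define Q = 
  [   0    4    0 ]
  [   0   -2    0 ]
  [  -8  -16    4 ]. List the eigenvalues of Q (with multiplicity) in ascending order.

Characteristic polynomial: p(r) = r^3 - 2r^2 - 8r = r(r - 4)(r + 2).
Roots (with multiplicity): -2, 0, 4.

-2, 0, 4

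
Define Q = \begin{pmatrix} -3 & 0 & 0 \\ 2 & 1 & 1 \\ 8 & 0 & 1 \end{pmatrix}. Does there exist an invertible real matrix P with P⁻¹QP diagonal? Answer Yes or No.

No

Characteristic polynomial: p(t) = t^3 + t^2 - 5t + 3 = (t - 1)^2(t + 3).
t = 1 has algebraic multiplicity 2; rank(Q − 1I) = 2, so geometric multiplicity = 1.
Geometric multiplicity < algebraic multiplicity, so Q is not diagonalizable.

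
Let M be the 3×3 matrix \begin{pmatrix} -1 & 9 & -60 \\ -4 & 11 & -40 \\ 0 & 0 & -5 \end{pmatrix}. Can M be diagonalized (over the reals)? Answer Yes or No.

No

Characteristic polynomial: p(t) = t^3 - 5t^2 - 25t + 125 = (t - 5)^2(t + 5).
t = 5 has algebraic multiplicity 2; rank(M − 5I) = 2, so geometric multiplicity = 1.
Geometric multiplicity < algebraic multiplicity, so M is not diagonalizable.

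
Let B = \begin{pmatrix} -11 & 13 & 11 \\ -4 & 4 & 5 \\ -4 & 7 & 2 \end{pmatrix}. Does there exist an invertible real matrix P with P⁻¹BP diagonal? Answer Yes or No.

Characteristic polynomial: p(r) = r^3 + 5r^2 + 3r - 9 = (r - 1)(r + 3)^2.
r = -3 has algebraic multiplicity 2; rank(B + 3I) = 2, so geometric multiplicity = 1.
Geometric multiplicity < algebraic multiplicity, so B is not diagonalizable.

No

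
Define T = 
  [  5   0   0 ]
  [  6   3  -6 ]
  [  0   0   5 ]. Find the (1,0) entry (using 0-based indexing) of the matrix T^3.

294

Characteristic polynomial: λ^3 - 13λ^2 + 55λ - 75 = (λ - 5)^2(λ - 3), so the eigenvalues are 3, 5, 5.
λ=5: eigenvector (1, 3, 0).
λ=5: eigenvector (1, 0, 1).
λ=3: eigenvector (0, 1, 0).
P = [[1, 1, 0], [3, 0, 1], [0, 1, 0]], D = diag(5, 5, 3), P⁻¹ = [[1, 0, -1], [0, 0, 1], [-3, 1, 3]].
T³ = P·diag(125, 125, 27)·P⁻¹ = [[125, 0, 0], [294, 27, -294], [0, 0, 125]].
The requested entry is 294.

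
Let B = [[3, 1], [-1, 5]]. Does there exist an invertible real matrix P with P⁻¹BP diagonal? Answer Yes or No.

Characteristic polynomial: p(μ) = μ^2 - 8μ + 16 = (μ - 4)^2.
μ = 4 has algebraic multiplicity 2; rank(B − 4I) = 1, so geometric multiplicity = 1.
Geometric multiplicity < algebraic multiplicity, so B is not diagonalizable.

No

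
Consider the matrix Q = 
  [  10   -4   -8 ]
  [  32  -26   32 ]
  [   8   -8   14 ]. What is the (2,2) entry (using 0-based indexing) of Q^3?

Characteristic polynomial: t^3 + 2t^2 - 36t - 72 = (t - 6)(t + 2)(t + 6), so the eigenvalues are -6, -2, 6.
t=-6: eigenvector (-3, -8, -2).
t=6: eigenvector (1, 1, 0).
t=-2: eigenvector (2, 4, 1).
P = [[-3, 1, 2], [-8, 1, 4], [-2, 0, 1]], D = diag(-6, 6, -2), P⁻¹ = [[1, -1, 2], [0, 1, -4], [2, -2, 5]].
Q³ = P·diag(-216, 216, -8)·P⁻¹ = [[616, -400, 352], [1664, -1448, 2432], [416, -416, 824]].
The requested entry is 824.

824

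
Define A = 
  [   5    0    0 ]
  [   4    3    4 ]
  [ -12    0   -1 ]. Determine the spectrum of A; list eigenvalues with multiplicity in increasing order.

-1, 3, 5

Characteristic polynomial: p(μ) = μ^3 - 7μ^2 + 7μ + 15 = (μ - 5)(μ - 3)(μ + 1).
Roots (with multiplicity): -1, 3, 5.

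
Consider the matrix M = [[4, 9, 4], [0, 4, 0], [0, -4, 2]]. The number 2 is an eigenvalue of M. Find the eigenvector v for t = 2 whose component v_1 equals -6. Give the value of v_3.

M − 2I = [[2, 9, 4], [0, 2, 0], [0, -4, 0]].
Solving (M − 2I)v = 0 gives the eigenspace spanned by (-6, 0, 3).
With v_1 = -6, v = (-6, 0, 3), so v_3 = 3.

3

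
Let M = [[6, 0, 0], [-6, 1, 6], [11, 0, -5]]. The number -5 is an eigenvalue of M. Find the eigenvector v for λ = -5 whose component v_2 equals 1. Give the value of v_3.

M + 5I = [[11, 0, 0], [-6, 6, 6], [11, 0, 0]].
Solving (M + 5I)v = 0 gives the eigenspace spanned by (0, 1, -1).
With v_2 = 1, v = (0, 1, -1), so v_3 = -1.

-1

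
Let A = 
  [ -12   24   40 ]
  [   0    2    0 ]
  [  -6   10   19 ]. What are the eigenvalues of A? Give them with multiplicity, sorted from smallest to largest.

2, 3, 4

Characteristic polynomial: p(t) = t^3 - 9t^2 + 26t - 24 = (t - 4)(t - 3)(t - 2).
Roots (with multiplicity): 2, 3, 4.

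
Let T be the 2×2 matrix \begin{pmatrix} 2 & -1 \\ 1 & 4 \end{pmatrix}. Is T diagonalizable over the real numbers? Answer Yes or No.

Characteristic polynomial: p(s) = s^2 - 6s + 9 = (s - 3)^2.
s = 3 has algebraic multiplicity 2; rank(T − 3I) = 1, so geometric multiplicity = 1.
Geometric multiplicity < algebraic multiplicity, so T is not diagonalizable.

No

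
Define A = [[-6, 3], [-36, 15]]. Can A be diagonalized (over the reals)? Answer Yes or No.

Yes

Characteristic polynomial: p(λ) = λ^2 - 9λ + 18 = (λ - 6)(λ - 3).
All 2 eigenvalues are distinct, so A is diagonalizable.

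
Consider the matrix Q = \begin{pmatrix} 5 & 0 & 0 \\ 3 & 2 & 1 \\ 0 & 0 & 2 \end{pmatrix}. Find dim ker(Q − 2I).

1

Q − 2I = [[3, 0, 0], [3, 0, 1], [0, 0, 0]].
This matrix has rank 2, so its null space has dimension 3 − 2 = 1.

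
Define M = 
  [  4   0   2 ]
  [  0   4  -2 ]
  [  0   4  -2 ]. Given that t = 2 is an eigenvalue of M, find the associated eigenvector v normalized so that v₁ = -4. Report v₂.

4

M − 2I = [[2, 0, 2], [0, 2, -2], [0, 4, -4]].
Solving (M − 2I)v = 0 gives the eigenspace spanned by (-4, 4, 4).
With v₁ = -4, v = (-4, 4, 4), so v₂ = 4.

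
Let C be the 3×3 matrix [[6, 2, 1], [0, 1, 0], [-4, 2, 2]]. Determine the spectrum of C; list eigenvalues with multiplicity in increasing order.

1, 4, 4

Characteristic polynomial: p(r) = r^3 - 9r^2 + 24r - 16 = (r - 4)^2(r - 1).
Roots (with multiplicity): 1, 4, 4.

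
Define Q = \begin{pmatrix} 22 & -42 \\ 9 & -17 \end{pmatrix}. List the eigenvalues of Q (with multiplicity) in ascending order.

Characteristic polynomial: p(r) = r^2 - 5r + 4 = (r - 4)(r - 1).
Roots (with multiplicity): 1, 4.

1, 4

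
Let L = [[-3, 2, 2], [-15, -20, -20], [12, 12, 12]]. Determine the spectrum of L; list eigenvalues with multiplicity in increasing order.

Characteristic polynomial: p(λ) = λ^3 + 11λ^2 + 30λ = λ(λ + 5)(λ + 6).
Roots (with multiplicity): -6, -5, 0.

-6, -5, 0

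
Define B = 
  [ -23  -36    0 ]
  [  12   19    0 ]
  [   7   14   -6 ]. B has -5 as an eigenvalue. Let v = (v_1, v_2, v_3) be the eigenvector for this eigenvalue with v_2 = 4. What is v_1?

-8

B + 5I = [[-18, -36, 0], [12, 24, 0], [7, 14, -1]].
Solving (B + 5I)v = 0 gives the eigenspace spanned by (-8, 4, 0).
With v_2 = 4, v = (-8, 4, 0), so v_1 = -8.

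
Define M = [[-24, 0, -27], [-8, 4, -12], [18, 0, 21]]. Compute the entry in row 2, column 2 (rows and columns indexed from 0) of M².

-45

Characteristic polynomial: s^3 - s^2 - 30s + 72 = (s - 4)(s - 3)(s + 6), so the eigenvalues are -6, 3, 4.
s=-6: eigenvector (3, 0, -2).
s=4: eigenvector (0, 1, 0).
s=3: eigenvector (-1, 4, 1).
P = [[3, 0, -1], [0, 1, 4], [-2, 0, 1]], D = diag(-6, 4, 3), P⁻¹ = [[1, 0, 1], [-8, 1, -12], [2, 0, 3]].
M² = P·diag(36, 16, 9)·P⁻¹ = [[90, 0, 81], [-56, 16, -84], [-54, 0, -45]].
The requested entry is -45.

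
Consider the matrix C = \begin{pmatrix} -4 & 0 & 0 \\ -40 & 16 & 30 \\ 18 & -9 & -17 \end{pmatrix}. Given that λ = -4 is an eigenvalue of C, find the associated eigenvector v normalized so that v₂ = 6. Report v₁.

C + 4I = [[0, 0, 0], [-40, 20, 30], [18, -9, -13]].
Solving (C + 4I)v = 0 gives the eigenspace spanned by (3, 6, 0).
With v₂ = 6, v = (3, 6, 0), so v₁ = 3.

3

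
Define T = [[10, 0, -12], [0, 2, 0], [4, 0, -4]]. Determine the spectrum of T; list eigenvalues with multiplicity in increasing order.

2, 2, 4

Characteristic polynomial: p(λ) = λ^3 - 8λ^2 + 20λ - 16 = (λ - 4)(λ - 2)^2.
Roots (with multiplicity): 2, 2, 4.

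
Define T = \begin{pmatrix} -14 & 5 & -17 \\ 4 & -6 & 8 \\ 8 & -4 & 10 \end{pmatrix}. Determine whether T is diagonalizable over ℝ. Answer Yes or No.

Characteristic polynomial: p(μ) = μ^3 + 10μ^2 + 32μ + 32 = (μ + 2)(μ + 4)^2.
μ = -4 has algebraic multiplicity 2; rank(T + 4I) = 2, so geometric multiplicity = 1.
Geometric multiplicity < algebraic multiplicity, so T is not diagonalizable.

No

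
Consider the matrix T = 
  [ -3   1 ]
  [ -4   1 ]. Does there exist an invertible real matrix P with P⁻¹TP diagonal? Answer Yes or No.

No

Characteristic polynomial: p(μ) = μ^2 + 2μ + 1 = (μ + 1)^2.
μ = -1 has algebraic multiplicity 2; rank(T + 1I) = 1, so geometric multiplicity = 1.
Geometric multiplicity < algebraic multiplicity, so T is not diagonalizable.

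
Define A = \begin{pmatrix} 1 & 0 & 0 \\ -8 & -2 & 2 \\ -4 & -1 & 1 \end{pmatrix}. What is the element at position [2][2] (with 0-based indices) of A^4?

-1

Characteristic polynomial: r^3 - r = r(r - 1)(r + 1), so the eigenvalues are -1, 0, 1.
r=1: eigenvector (1, -4, -2).
r=-1: eigenvector (0, 2, 1).
r=0: eigenvector (0, 1, 1).
P = [[1, 0, 0], [-4, 2, 1], [-2, 1, 1]], D = diag(1, -1, 0), P⁻¹ = [[1, 0, 0], [2, 1, -1], [0, -1, 2]].
A⁴ = P·diag(1, 1, 0)·P⁻¹ = [[1, 0, 0], [0, 2, -2], [0, 1, -1]].
The requested entry is -1.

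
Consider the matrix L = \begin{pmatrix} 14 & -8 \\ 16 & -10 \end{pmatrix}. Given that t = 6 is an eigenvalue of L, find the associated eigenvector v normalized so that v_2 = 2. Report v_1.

2

L − 6I = [[8, -8], [16, -16]].
Solving (L − 6I)v = 0 gives the eigenspace spanned by (2, 2).
With v_2 = 2, v = (2, 2), so v_1 = 2.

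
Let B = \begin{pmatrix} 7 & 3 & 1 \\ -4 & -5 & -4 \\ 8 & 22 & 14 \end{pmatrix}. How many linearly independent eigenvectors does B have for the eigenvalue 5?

B − 5I = [[2, 3, 1], [-4, -10, -4], [8, 22, 9]].
This matrix has rank 2, so its null space has dimension 3 − 2 = 1.

1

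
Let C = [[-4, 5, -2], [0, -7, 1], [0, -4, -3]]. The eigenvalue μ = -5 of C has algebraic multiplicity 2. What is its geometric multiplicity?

1

C + 5I = [[1, 5, -2], [0, -2, 1], [0, -4, 2]].
This matrix has rank 2, so its null space has dimension 3 − 2 = 1.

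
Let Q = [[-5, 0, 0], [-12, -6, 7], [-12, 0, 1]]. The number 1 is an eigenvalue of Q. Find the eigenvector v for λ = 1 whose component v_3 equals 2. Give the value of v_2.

Q − 1I = [[-6, 0, 0], [-12, -7, 7], [-12, 0, 0]].
Solving (Q − 1I)v = 0 gives the eigenspace spanned by (0, 2, 2).
With v_3 = 2, v = (0, 2, 2), so v_2 = 2.

2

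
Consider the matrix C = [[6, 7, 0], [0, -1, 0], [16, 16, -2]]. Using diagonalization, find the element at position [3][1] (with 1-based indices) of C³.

448

Characteristic polynomial: s^3 - 3s^2 - 16s - 12 = (s - 6)(s + 1)(s + 2), so the eigenvalues are -2, -1, 6.
s=-1: eigenvector (-1, 1, 0).
s=6: eigenvector (1, 0, 2).
s=-2: eigenvector (0, 0, 1).
P = [[-1, 1, 0], [1, 0, 0], [0, 2, 1]], D = diag(-1, 6, -2), P⁻¹ = [[0, 1, 0], [1, 1, 0], [-2, -2, 1]].
C³ = P·diag(-1, 216, -8)·P⁻¹ = [[216, 217, 0], [0, -1, 0], [448, 448, -8]].
The requested entry is 448.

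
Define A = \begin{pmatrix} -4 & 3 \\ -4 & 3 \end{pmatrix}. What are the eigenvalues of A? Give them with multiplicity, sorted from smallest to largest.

-1, 0

Characteristic polynomial: p(μ) = μ^2 + μ = μ(μ + 1).
Roots (with multiplicity): -1, 0.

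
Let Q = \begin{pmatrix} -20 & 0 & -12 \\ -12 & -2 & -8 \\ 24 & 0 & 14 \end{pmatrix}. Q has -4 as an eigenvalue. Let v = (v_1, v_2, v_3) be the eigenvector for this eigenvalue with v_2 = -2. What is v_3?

4

Q + 4I = [[-16, 0, -12], [-12, 2, -8], [24, 0, 18]].
Solving (Q + 4I)v = 0 gives the eigenspace spanned by (-3, -2, 4).
With v_2 = -2, v = (-3, -2, 4), so v_3 = 4.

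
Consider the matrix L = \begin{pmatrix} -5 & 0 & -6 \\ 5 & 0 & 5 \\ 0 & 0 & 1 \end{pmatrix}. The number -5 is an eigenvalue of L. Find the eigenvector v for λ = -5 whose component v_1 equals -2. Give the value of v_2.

L + 5I = [[0, 0, -6], [5, 5, 5], [0, 0, 6]].
Solving (L + 5I)v = 0 gives the eigenspace spanned by (-2, 2, 0).
With v_1 = -2, v = (-2, 2, 0), so v_2 = 2.

2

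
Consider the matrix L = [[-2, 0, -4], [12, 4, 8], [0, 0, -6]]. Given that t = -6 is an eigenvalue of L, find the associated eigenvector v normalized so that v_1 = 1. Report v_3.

L + 6I = [[4, 0, -4], [12, 10, 8], [0, 0, 0]].
Solving (L + 6I)v = 0 gives the eigenspace spanned by (1, -2, 1).
With v_1 = 1, v = (1, -2, 1), so v_3 = 1.

1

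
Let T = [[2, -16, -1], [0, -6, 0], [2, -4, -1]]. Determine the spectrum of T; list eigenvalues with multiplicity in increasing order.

Characteristic polynomial: p(λ) = λ^3 + 5λ^2 - 6λ = λ(λ - 1)(λ + 6).
Roots (with multiplicity): -6, 0, 1.

-6, 0, 1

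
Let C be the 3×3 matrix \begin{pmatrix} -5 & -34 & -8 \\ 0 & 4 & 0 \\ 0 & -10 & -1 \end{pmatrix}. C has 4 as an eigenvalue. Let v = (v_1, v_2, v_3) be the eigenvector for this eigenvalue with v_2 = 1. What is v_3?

-2

C − 4I = [[-9, -34, -8], [0, 0, 0], [0, -10, -5]].
Solving (C − 4I)v = 0 gives the eigenspace spanned by (-2, 1, -2).
With v_2 = 1, v = (-2, 1, -2), so v_3 = -2.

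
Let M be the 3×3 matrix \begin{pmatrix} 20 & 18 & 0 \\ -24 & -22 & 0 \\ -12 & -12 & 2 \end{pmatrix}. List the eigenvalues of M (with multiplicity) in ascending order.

Characteristic polynomial: p(r) = r^3 - 12r + 16 = (r - 2)^2(r + 4).
Roots (with multiplicity): -4, 2, 2.

-4, 2, 2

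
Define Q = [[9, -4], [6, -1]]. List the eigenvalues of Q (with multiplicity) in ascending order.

3, 5

Characteristic polynomial: p(λ) = λ^2 - 8λ + 15 = (λ - 5)(λ - 3).
Roots (with multiplicity): 3, 5.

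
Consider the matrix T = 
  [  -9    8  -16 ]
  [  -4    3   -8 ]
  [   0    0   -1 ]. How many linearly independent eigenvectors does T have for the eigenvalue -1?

2

T + 1I = [[-8, 8, -16], [-4, 4, -8], [0, 0, 0]].
This matrix has rank 1, so its null space has dimension 3 − 1 = 2.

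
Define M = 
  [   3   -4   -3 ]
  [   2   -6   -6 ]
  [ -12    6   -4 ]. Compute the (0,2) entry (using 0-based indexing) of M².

27

Characteristic polynomial: λ^3 + 7λ^2 + 2λ - 40 = (λ - 2)(λ + 4)(λ + 5), so the eigenvalues are -5, -4, 2.
λ=-5: eigenvector (1, 2, 0).
λ=2: eigenvector (-1, -1, 1).
λ=-4: eigenvector (-3, -6, 1).
P = [[1, -1, -3], [2, -1, -6], [0, 1, 1]], D = diag(-5, 2, -4), P⁻¹ = [[5, -2, 3], [-2, 1, 0], [2, -1, 1]].
M² = P·diag(25, 4, 16)·P⁻¹ = [[37, -6, 27], [66, -8, 54], [24, -12, 16]].
The requested entry is 27.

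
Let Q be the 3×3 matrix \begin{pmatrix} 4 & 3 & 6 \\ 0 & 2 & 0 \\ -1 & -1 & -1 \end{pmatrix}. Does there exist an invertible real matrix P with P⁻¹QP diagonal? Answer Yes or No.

No

Characteristic polynomial: p(μ) = μ^3 - 5μ^2 + 8μ - 4 = (μ - 2)^2(μ - 1).
μ = 2 has algebraic multiplicity 2; rank(Q − 2I) = 2, so geometric multiplicity = 1.
Geometric multiplicity < algebraic multiplicity, so Q is not diagonalizable.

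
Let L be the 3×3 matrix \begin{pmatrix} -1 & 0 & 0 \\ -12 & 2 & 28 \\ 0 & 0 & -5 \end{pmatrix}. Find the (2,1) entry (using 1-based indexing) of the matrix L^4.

Characteristic polynomial: s^3 + 4s^2 - 7s - 10 = (s - 2)(s + 1)(s + 5), so the eigenvalues are -5, -1, 2.
s=-5: eigenvector (0, -4, 1).
s=2: eigenvector (0, 1, 0).
s=-1: eigenvector (1, 4, 0).
P = [[0, 0, 1], [-4, 1, 4], [1, 0, 0]], D = diag(-5, 2, -1), P⁻¹ = [[0, 0, 1], [-4, 1, 4], [1, 0, 0]].
L⁴ = P·diag(625, 16, 1)·P⁻¹ = [[1, 0, 0], [-60, 16, -2436], [0, 0, 625]].
The requested entry is -60.

-60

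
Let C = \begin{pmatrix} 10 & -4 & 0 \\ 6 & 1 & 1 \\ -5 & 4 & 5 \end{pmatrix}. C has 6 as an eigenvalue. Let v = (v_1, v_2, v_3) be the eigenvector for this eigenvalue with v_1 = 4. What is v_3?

C − 6I = [[4, -4, 0], [6, -5, 1], [-5, 4, -1]].
Solving (C − 6I)v = 0 gives the eigenspace spanned by (4, 4, -4).
With v_1 = 4, v = (4, 4, -4), so v_3 = -4.

-4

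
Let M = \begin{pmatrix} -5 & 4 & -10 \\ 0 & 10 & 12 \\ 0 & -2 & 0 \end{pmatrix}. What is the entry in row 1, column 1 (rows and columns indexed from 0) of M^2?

Characteristic polynomial: λ^3 - 5λ^2 - 26λ + 120 = (λ - 6)(λ - 4)(λ + 5), so the eigenvalues are -5, 4, 6.
λ=4: eigenvector (-2, -2, 1).
λ=6: eigenvector (2, 3, -1).
λ=-5: eigenvector (1, 0, 0).
P = [[-2, 2, 1], [-2, 3, 0], [1, -1, 0]], D = diag(4, 6, -5), P⁻¹ = [[0, 1, 3], [0, 1, 2], [1, 0, 2]].
M² = P·diag(16, 36, 25)·P⁻¹ = [[25, 40, 98], [0, 76, 120], [0, -20, -24]].
The requested entry is 76.

76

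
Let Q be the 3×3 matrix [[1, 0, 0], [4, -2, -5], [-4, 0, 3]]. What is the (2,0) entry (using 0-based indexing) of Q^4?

-160

Characteristic polynomial: μ^3 - 2μ^2 - 5μ + 6 = (μ - 3)(μ - 1)(μ + 2), so the eigenvalues are -2, 1, 3.
μ=3: eigenvector (0, -1, 1).
μ=-2: eigenvector (0, 1, 0).
μ=1: eigenvector (1, -2, 2).
P = [[0, 0, 1], [-1, 1, -2], [1, 0, 2]], D = diag(3, -2, 1), P⁻¹ = [[-2, 0, 1], [0, 1, 1], [1, 0, 0]].
Q⁴ = P·diag(81, 16, 1)·P⁻¹ = [[1, 0, 0], [160, 16, -65], [-160, 0, 81]].
The requested entry is -160.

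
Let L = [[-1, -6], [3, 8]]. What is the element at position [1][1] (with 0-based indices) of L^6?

31186

Characteristic polynomial: λ^2 - 7λ + 10 = (λ - 5)(λ - 2), so the eigenvalues are 2, 5.
λ=2: eigenvector (2, -1).
λ=5: eigenvector (-1, 1).
P = [[2, -1], [-1, 1]], D = diag(2, 5), P⁻¹ = [[1, 1], [1, 2]].
L⁶ = P·diag(64, 15625)·P⁻¹ = [[-15497, -31122], [15561, 31186]].
The requested entry is 31186.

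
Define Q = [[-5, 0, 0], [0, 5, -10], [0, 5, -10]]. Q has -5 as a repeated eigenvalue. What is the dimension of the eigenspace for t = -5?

2

Q + 5I = [[0, 0, 0], [0, 10, -10], [0, 5, -5]].
This matrix has rank 1, so its null space has dimension 3 − 1 = 2.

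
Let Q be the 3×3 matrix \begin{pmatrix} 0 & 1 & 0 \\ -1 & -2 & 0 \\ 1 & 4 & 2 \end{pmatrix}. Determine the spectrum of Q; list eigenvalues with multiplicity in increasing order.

-1, -1, 2

Characteristic polynomial: p(λ) = λ^3 - 3λ - 2 = (λ - 2)(λ + 1)^2.
Roots (with multiplicity): -1, -1, 2.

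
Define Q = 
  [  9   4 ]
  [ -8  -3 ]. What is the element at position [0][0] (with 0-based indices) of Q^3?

Characteristic polynomial: λ^2 - 6λ + 5 = (λ - 5)(λ - 1), so the eigenvalues are 1, 5.
λ=5: eigenvector (-1, 1).
λ=1: eigenvector (-1, 2).
P = [[-1, -1], [1, 2]], D = diag(5, 1), P⁻¹ = [[-2, -1], [1, 1]].
Q³ = P·diag(125, 1)·P⁻¹ = [[249, 124], [-248, -123]].
The requested entry is 249.

249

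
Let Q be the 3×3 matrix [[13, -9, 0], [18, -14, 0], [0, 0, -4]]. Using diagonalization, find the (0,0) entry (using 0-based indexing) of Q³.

253

Characteristic polynomial: r^3 + 5r^2 - 16r - 80 = (r - 4)(r + 4)(r + 5), so the eigenvalues are -5, -4, 4.
r=4: eigenvector (1, 1, 0).
r=-4: eigenvector (0, 0, 1).
r=-5: eigenvector (1, 2, 0).
P = [[1, 0, 1], [1, 0, 2], [0, 1, 0]], D = diag(4, -4, -5), P⁻¹ = [[2, -1, 0], [0, 0, 1], [-1, 1, 0]].
Q³ = P·diag(64, -64, -125)·P⁻¹ = [[253, -189, 0], [378, -314, 0], [0, 0, -64]].
The requested entry is 253.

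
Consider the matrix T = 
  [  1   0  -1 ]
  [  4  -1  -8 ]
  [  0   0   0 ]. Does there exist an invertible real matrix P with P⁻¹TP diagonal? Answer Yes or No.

Characteristic polynomial: p(s) = s^3 - s = s(s - 1)(s + 1).
All 3 eigenvalues are distinct, so T is diagonalizable.

Yes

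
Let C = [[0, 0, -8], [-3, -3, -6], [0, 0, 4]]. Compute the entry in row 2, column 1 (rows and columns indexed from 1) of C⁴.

81

Characteristic polynomial: r^3 - r^2 - 12r = r(r - 4)(r + 3), so the eigenvalues are -3, 0, 4.
r=0: eigenvector (1, -1, 0).
r=-3: eigenvector (0, 1, 0).
r=4: eigenvector (-2, 0, 1).
P = [[1, 0, -2], [-1, 1, 0], [0, 0, 1]], D = diag(0, -3, 4), P⁻¹ = [[1, 0, 2], [1, 1, 2], [0, 0, 1]].
C⁴ = P·diag(0, 81, 256)·P⁻¹ = [[0, 0, -512], [81, 81, 162], [0, 0, 256]].
The requested entry is 81.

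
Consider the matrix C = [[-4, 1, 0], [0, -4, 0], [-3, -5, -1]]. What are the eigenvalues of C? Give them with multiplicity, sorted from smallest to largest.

Characteristic polynomial: p(r) = r^3 + 9r^2 + 24r + 16 = (r + 1)(r + 4)^2.
Roots (with multiplicity): -4, -4, -1.

-4, -4, -1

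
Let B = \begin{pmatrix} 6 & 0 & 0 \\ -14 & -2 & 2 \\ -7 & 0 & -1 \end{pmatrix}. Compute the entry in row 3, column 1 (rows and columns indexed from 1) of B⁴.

Characteristic polynomial: r^3 - 3r^2 - 16r - 12 = (r - 6)(r + 1)(r + 2), so the eigenvalues are -2, -1, 6.
r=6: eigenvector (1, -2, -1).
r=-1: eigenvector (0, 2, 1).
r=-2: eigenvector (0, 1, 0).
P = [[1, 0, 0], [-2, 2, 1], [-1, 1, 0]], D = diag(6, -1, -2), P⁻¹ = [[1, 0, 0], [1, 0, 1], [0, 1, -2]].
B⁴ = P·diag(1296, 1, 16)·P⁻¹ = [[1296, 0, 0], [-2590, 16, -30], [-1295, 0, 1]].
The requested entry is -1295.

-1295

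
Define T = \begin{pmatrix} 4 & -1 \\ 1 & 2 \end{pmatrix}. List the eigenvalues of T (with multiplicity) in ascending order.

Characteristic polynomial: p(r) = r^2 - 6r + 9 = (r - 3)^2.
Roots (with multiplicity): 3, 3.

3, 3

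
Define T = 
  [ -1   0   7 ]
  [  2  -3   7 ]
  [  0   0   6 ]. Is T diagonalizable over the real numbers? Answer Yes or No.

Yes

Characteristic polynomial: p(λ) = λ^3 - 2λ^2 - 21λ - 18 = (λ - 6)(λ + 1)(λ + 3).
All 3 eigenvalues are distinct, so T is diagonalizable.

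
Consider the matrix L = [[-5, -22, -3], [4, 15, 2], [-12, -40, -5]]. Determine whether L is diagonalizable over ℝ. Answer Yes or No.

Characteristic polynomial: p(λ) = λ^3 - 5λ^2 + 7λ - 3 = (λ - 3)(λ - 1)^2.
λ = 1 has algebraic multiplicity 2; rank(L − 1I) = 2, so geometric multiplicity = 1.
Geometric multiplicity < algebraic multiplicity, so L is not diagonalizable.

No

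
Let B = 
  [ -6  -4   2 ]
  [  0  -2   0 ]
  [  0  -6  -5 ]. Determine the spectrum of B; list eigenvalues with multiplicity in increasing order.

Characteristic polynomial: p(s) = s^3 + 13s^2 + 52s + 60 = (s + 2)(s + 5)(s + 6).
Roots (with multiplicity): -6, -5, -2.

-6, -5, -2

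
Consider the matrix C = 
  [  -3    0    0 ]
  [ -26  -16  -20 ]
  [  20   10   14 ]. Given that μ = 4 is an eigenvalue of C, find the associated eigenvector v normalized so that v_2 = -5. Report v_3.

5

C − 4I = [[-7, 0, 0], [-26, -20, -20], [20, 10, 10]].
Solving (C − 4I)v = 0 gives the eigenspace spanned by (0, -5, 5).
With v_2 = -5, v = (0, -5, 5), so v_3 = 5.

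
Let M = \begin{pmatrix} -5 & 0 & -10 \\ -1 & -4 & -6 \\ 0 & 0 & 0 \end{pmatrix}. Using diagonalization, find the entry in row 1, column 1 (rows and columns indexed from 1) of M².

25

Characteristic polynomial: λ^3 + 9λ^2 + 20λ = λ(λ + 4)(λ + 5), so the eigenvalues are -5, -4, 0.
λ=-4: eigenvector (0, 1, 0).
λ=-5: eigenvector (1, 1, 0).
λ=0: eigenvector (-2, -1, 1).
P = [[0, 1, -2], [1, 1, -1], [0, 0, 1]], D = diag(-4, -5, 0), P⁻¹ = [[-1, 1, -1], [1, 0, 2], [0, 0, 1]].
M² = P·diag(16, 25, 0)·P⁻¹ = [[25, 0, 50], [9, 16, 34], [0, 0, 0]].
The requested entry is 25.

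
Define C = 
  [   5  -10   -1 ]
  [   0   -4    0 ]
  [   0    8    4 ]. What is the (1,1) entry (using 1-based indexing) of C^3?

Characteristic polynomial: λ^3 - 5λ^2 - 16λ + 80 = (λ - 5)(λ - 4)(λ + 4), so the eigenvalues are -4, 4, 5.
λ=4: eigenvector (1, 0, 1).
λ=-4: eigenvector (1, 1, -1).
λ=5: eigenvector (1, 0, 0).
P = [[1, 1, 1], [0, 1, 0], [1, -1, 0]], D = diag(4, -4, 5), P⁻¹ = [[0, 1, 1], [0, 1, 0], [1, -2, -1]].
C³ = P·diag(64, -64, 125)·P⁻¹ = [[125, -250, -61], [0, -64, 0], [0, 128, 64]].
The requested entry is 125.

125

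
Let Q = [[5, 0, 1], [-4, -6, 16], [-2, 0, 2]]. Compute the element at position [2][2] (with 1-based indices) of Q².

Characteristic polynomial: s^3 - s^2 - 30s + 72 = (s - 4)(s - 3)(s + 6), so the eigenvalues are -6, 3, 4.
s=-6: eigenvector (0, 1, 0).
s=3: eigenvector (1, -4, -2).
s=4: eigenvector (1, -2, -1).
P = [[0, 1, 1], [1, -4, -2], [0, -2, -1]], D = diag(-6, 3, 4), P⁻¹ = [[0, 1, -2], [-1, 0, -1], [2, 0, 1]].
Q² = P·diag(36, 9, 16)·P⁻¹ = [[23, 0, 7], [-28, 36, -68], [-14, 0, 2]].
The requested entry is 36.

36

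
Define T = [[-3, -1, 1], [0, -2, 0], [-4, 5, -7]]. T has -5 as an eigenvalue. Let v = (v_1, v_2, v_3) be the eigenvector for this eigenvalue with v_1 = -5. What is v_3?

T + 5I = [[2, -1, 1], [0, 3, 0], [-4, 5, -2]].
Solving (T + 5I)v = 0 gives the eigenspace spanned by (-5, 0, 10).
With v_1 = -5, v = (-5, 0, 10), so v_3 = 10.

10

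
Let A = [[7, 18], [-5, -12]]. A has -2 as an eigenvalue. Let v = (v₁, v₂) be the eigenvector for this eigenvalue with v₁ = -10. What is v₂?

5

A + 2I = [[9, 18], [-5, -10]].
Solving (A + 2I)v = 0 gives the eigenspace spanned by (-10, 5).
With v₁ = -10, v = (-10, 5), so v₂ = 5.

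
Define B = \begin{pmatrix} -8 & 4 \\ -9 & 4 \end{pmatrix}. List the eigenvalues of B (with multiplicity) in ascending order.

Characteristic polynomial: p(λ) = λ^2 + 4λ + 4 = (λ + 2)^2.
Roots (with multiplicity): -2, -2.

-2, -2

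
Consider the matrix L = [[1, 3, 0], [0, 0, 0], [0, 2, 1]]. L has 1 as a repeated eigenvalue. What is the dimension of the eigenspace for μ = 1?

L − 1I = [[0, 3, 0], [0, -1, 0], [0, 2, 0]].
This matrix has rank 1, so its null space has dimension 3 − 1 = 2.

2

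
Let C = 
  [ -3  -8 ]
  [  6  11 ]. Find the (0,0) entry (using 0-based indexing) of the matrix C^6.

-43959

Characteristic polynomial: t^2 - 8t + 15 = (t - 5)(t - 3), so the eigenvalues are 3, 5.
t=3: eigenvector (4, -3).
t=5: eigenvector (-1, 1).
P = [[4, -1], [-3, 1]], D = diag(3, 5), P⁻¹ = [[1, 1], [3, 4]].
C⁶ = P·diag(729, 15625)·P⁻¹ = [[-43959, -59584], [44688, 60313]].
The requested entry is -43959.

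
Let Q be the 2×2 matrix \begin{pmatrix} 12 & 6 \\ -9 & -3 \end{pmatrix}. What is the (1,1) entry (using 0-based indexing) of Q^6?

-91125

Characteristic polynomial: s^2 - 9s + 18 = (s - 6)(s - 3), so the eigenvalues are 3, 6.
s=3: eigenvector (-2, 3).
s=6: eigenvector (-1, 1).
P = [[-2, -1], [3, 1]], D = diag(3, 6), P⁻¹ = [[1, 1], [-3, -2]].
Q⁶ = P·diag(729, 46656)·P⁻¹ = [[138510, 91854], [-137781, -91125]].
The requested entry is -91125.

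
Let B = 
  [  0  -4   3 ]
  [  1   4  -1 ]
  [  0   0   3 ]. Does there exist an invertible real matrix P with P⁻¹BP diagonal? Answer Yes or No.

No

Characteristic polynomial: p(λ) = λ^3 - 7λ^2 + 16λ - 12 = (λ - 3)(λ - 2)^2.
λ = 2 has algebraic multiplicity 2; rank(B − 2I) = 2, so geometric multiplicity = 1.
Geometric multiplicity < algebraic multiplicity, so B is not diagonalizable.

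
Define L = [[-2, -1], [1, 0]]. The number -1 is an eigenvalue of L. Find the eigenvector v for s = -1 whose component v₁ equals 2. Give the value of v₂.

-2

L + 1I = [[-1, -1], [1, 1]].
Solving (L + 1I)v = 0 gives the eigenspace spanned by (2, -2).
With v₁ = 2, v = (2, -2), so v₂ = -2.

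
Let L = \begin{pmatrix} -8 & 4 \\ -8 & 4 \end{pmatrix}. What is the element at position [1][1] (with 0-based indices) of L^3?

Characteristic polynomial: r^2 + 4r = r(r + 4), so the eigenvalues are -4, 0.
r=0: eigenvector (1, 2).
r=-4: eigenvector (-1, -1).
P = [[1, -1], [2, -1]], D = diag(0, -4), P⁻¹ = [[-1, 1], [-2, 1]].
L³ = P·diag(0, -64)·P⁻¹ = [[-128, 64], [-128, 64]].
The requested entry is 64.

64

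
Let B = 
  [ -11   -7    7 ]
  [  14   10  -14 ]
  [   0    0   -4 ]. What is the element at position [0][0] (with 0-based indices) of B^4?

Characteristic polynomial: μ^3 + 5μ^2 - 8μ - 48 = (μ - 3)(μ + 4)^2, so the eigenvalues are -4, -4, 3.
μ=-4: eigenvector (1, -1, 0).
μ=3: eigenvector (-1, 2, 0).
μ=-4: eigenvector (0, 1, 1).
P = [[1, -1, 0], [-1, 2, 1], [0, 0, 1]], D = diag(-4, 3, -4), P⁻¹ = [[2, 1, -1], [1, 1, -1], [0, 0, 1]].
B⁴ = P·diag(256, 81, 256)·P⁻¹ = [[431, 175, -175], [-350, -94, 350], [0, 0, 256]].
The requested entry is 431.

431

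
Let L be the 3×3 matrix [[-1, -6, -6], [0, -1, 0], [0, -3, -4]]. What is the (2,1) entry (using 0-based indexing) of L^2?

Characteristic polynomial: s^3 + 6s^2 + 9s + 4 = (s + 1)^2(s + 4), so the eigenvalues are -4, -1, -1.
s=-1: eigenvector (1, 0, 0).
s=-1: eigenvector (-4, 1, -1).
s=-4: eigenvector (2, 0, 1).
P = [[1, -4, 2], [0, 1, 0], [0, -1, 1]], D = diag(-1, -1, -4), P⁻¹ = [[1, 2, -2], [0, 1, 0], [0, 1, 1]].
L² = P·diag(1, 1, 16)·P⁻¹ = [[1, 30, 30], [0, 1, 0], [0, 15, 16]].
The requested entry is 15.

15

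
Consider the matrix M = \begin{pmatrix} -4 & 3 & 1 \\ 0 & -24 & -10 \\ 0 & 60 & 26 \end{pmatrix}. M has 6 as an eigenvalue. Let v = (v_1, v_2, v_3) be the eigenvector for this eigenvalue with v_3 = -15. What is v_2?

M − 6I = [[-10, 3, 1], [0, -30, -10], [0, 60, 20]].
Solving (M − 6I)v = 0 gives the eigenspace spanned by (0, 5, -15).
With v_3 = -15, v = (0, 5, -15), so v_2 = 5.

5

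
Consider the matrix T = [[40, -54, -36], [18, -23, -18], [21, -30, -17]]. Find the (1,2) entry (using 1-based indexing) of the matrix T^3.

Characteristic polynomial: λ^3 - 21λ + 20 = (λ - 4)(λ - 1)(λ + 5), so the eigenvalues are -5, 1, 4.
λ=4: eigenvector (1, 0, 1).
λ=1: eigenvector (6, 3, 2).
λ=-5: eigenvector (2, 1, 1).
P = [[1, 6, 2], [0, 3, 1], [1, 2, 1]], D = diag(4, 1, -5), P⁻¹ = [[1, -2, 0], [1, -1, -1], [-3, 4, 3]].
T³ = P·diag(64, 1, -125)·P⁻¹ = [[820, -1134, -756], [378, -503, -378], [441, -630, -377]].
The requested entry is -1134.

-1134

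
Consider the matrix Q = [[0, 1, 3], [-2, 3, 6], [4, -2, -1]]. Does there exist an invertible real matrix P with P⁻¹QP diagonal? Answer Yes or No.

Yes

Characteristic polynomial: p(r) = r^3 - 2r^2 - r + 2 = (r - 2)(r - 1)(r + 1).
All 3 eigenvalues are distinct, so Q is diagonalizable.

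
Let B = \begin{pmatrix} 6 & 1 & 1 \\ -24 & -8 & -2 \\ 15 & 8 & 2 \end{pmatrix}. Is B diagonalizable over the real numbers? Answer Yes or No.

Characteristic polynomial: p(s) = s^3 - 27s + 54 = (s - 3)^2(s + 6).
s = 3 has algebraic multiplicity 2; rank(B − 3I) = 2, so geometric multiplicity = 1.
Geometric multiplicity < algebraic multiplicity, so B is not diagonalizable.

No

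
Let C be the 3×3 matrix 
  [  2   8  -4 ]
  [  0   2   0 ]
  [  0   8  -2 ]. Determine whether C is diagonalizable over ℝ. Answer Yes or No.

Characteristic polynomial: p(t) = t^3 - 2t^2 - 4t + 8 = (t - 2)^2(t + 2).
t = 2 has algebraic multiplicity 2; rank(C − 2I) = 1, so geometric multiplicity = 2.
Every eigenvalue has geometric = algebraic multiplicity, so C is diagonalizable.

Yes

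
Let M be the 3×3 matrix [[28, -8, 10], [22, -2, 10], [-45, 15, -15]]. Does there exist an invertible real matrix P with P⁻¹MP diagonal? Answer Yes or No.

Characteristic polynomial: p(s) = s^3 - 11s^2 + 30s = s(s - 6)(s - 5).
All 3 eigenvalues are distinct, so M is diagonalizable.

Yes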